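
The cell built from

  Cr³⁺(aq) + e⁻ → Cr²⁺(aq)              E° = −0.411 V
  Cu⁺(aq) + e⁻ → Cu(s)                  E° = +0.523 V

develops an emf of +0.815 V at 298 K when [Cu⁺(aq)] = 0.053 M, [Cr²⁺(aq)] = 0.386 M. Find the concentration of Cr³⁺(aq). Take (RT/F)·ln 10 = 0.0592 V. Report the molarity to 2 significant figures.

With Cu⁺/Cu at the cathode and Cr³⁺/Cr²⁺ at the anode, E°cell = +0.523 − (−0.411) = +0.934 V (n = 1).
Rearranging E = E° − (0.0592/n)·log Q gives log Q = 1(+0.934 − (+0.815))/0.0592 = 2.010.
Balancing electrons gives Cu⁺(aq) + Cr²⁺(aq) → Cu(s) + Cr³⁺(aq); thus Q = [Cr³⁺(aq)] / ([Cu⁺(aq)]·[Cr²⁺(aq)]).
Substituting the known concentrations and solving, log [Cr³⁺(aq)] = 0.321 and [Cr³⁺(aq)] = 2.1 M.

2.1 M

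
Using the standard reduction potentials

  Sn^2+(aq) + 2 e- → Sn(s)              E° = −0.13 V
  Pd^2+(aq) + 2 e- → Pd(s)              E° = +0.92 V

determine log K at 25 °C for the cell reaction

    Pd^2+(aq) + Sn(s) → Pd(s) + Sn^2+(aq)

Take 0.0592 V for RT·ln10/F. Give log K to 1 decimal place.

The Pd²⁺/Pd couple is reduced (cathode); E°cell = +0.92 − (−0.13) = +1.05 V with n = 2.
At equilibrium E = 0, so log K = nE°cell / 0.0592 = (2)(+1.05) / 0.0592 = 35.5.

log K = 35.5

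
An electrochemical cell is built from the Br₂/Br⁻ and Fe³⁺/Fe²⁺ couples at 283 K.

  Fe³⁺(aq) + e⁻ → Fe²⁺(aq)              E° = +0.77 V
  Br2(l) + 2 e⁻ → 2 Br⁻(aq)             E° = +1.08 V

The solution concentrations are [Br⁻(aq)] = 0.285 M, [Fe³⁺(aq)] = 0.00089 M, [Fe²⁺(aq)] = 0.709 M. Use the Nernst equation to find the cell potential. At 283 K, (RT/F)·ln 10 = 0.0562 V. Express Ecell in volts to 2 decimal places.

The Br₂/Br⁻ couple has the more positive E°, so it is the cathode; Fe³⁺/Fe²⁺ is the anode.
E°cell = +1.08 − (+0.77) = +0.31 V, with n = 2 electrons transferred.
The balanced reaction is Br2(l) + 2 Fe²⁺(aq) → 2 Br⁻(aq) + 2 Fe³⁺(aq), so Q = ([Br⁻(aq)]^2·[Fe³⁺(aq)]^2) / [Fe²⁺(aq)]^2 = 1.28×10^−7 and log Q = −6.893.
E = E° − (0.0562/n)·log Q = +0.31 − (0.0562/2)(−6.893) = +0.50 V.

+0.50 V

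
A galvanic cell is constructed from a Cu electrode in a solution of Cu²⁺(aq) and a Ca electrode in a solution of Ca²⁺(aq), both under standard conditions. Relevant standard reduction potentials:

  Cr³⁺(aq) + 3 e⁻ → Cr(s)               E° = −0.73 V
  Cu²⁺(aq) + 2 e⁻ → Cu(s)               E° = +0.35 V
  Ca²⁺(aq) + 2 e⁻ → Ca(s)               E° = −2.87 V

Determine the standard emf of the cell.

+3.22 V

Of the two couples in this cell, the one with the more positive reduction potential is reduced at the cathode: here that is Cu²⁺/Cu (+0.35 V); Ca²⁺/Ca (−2.87 V) is the anode.
E°cell = E°(cathode) − E°(anode) = +0.35 − (−2.87) = +3.22 V.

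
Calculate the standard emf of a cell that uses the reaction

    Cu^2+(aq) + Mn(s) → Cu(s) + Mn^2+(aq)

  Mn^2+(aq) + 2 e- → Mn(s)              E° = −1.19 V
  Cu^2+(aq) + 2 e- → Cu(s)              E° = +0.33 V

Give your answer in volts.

Cu^2+(aq) gains electrons, so the Cu²⁺/Cu couple is the cathode; the Mn²⁺/Mn couple is the anode.
E°cell = E°(cathode) − E°(anode) = +0.33 − (−1.19) = +1.52 V.
The positive value indicates the reaction is spontaneous as written.

+1.52 V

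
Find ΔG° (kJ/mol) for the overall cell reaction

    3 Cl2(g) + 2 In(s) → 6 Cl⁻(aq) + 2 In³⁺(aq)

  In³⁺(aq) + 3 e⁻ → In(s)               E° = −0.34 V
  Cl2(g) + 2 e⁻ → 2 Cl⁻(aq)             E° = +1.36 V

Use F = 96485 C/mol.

−984 kJ/mol

In the reaction as written Cl2(g) is reduced, so the Cl₂/Cl⁻ couple is the cathode and In³⁺/In is the anode.
E°cell = +1.36 − (−0.34) = +1.70 V; balancing electrons gives n = 6.
ΔG° = −nFE°cell = −(6)(96485)(+1.70) J/mol = −984 kJ/mol.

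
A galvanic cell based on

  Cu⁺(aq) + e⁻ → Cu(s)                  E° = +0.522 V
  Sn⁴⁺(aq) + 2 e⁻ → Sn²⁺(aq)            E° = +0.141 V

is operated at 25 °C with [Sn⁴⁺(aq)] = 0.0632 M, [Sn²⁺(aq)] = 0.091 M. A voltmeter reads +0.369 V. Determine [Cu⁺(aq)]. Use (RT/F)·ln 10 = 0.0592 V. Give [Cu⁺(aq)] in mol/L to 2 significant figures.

The Cu⁺/Cu couple has the larger reduction potential, so it is the cathode: E°cell = +0.522 − (+0.141) = +0.381 V and n = 2.
Rearranging E = E° − (0.0592/n)·log Q gives log Q = 2(+0.381 − (+0.369))/0.0592 = 0.405.
Balancing electrons gives 2 Cu⁺(aq) + Sn²⁺(aq) → 2 Cu(s) + Sn⁴⁺(aq); thus Q = [Sn⁴⁺(aq)] / ([Cu⁺(aq)]^2·[Sn²⁺(aq)]).
Solving for the unknown gives log [Cu⁺(aq)] = −0.282, so [Cu⁺(aq)] ≈ 0.52 M.

0.52 M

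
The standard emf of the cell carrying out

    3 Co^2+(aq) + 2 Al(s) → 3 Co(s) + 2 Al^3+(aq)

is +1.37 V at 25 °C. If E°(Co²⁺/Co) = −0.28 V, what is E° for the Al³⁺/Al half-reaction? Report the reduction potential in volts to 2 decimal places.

−1.65 V

In the reaction as written the Co²⁺/Co couple is reduced (cathode) and Al³⁺/Al is oxidized (anode), so E°cell = E°(Co²⁺/Co) − E°(Al³⁺/Al).
E°(Al³⁺/Al) = E°(cathode) − E°cell = −0.28 − (+1.37) = −1.65 V.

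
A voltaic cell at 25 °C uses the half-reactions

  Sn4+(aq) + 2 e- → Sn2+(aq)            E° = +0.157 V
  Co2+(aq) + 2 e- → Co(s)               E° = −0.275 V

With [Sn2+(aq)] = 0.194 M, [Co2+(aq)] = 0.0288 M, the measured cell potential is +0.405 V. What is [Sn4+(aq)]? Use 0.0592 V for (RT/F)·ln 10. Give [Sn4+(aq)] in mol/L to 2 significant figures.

With Sn⁴⁺/Sn²⁺ at the cathode and Co²⁺/Co at the anode, E°cell = +0.157 − (−0.275) = +0.432 V (n = 2).
Rearranging E = E° − (0.0592/n)·log Q gives log Q = 2(+0.432 − (+0.405))/0.0592 = 0.912.
For Sn4+(aq) + Co(s) → Sn2+(aq) + Co2+(aq), the reaction quotient is Q = ([Sn2+(aq)]·[Co2+(aq)]) / [Sn4+(aq)].
Solving for the unknown gives log [Sn4+(aq)] = −3.165, so [Sn4+(aq)] ≈ 0.00068 M.

0.00068 M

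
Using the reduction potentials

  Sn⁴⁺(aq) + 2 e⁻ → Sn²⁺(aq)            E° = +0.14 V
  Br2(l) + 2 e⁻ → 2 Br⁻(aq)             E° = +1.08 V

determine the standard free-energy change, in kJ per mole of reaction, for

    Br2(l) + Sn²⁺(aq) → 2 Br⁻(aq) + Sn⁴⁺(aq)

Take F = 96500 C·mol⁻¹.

−181 kJ/mol

In the reaction as written Br2(l) is reduced, so the Br₂/Br⁻ couple is the cathode and Sn⁴⁺/Sn²⁺ is the anode.
E°cell = +1.08 − (+0.14) = +0.94 V; balancing electrons gives n = 2.
ΔG° = −nFE°cell = −(2)(96500)(+0.94) J/mol = −181 kJ/mol.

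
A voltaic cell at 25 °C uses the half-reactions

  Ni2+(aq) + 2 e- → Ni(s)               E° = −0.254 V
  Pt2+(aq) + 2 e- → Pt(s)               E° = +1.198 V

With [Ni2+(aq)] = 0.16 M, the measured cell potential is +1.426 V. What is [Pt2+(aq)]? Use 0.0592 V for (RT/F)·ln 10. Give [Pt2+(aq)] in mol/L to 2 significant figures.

The Pt²⁺/Pt couple has the larger reduction potential, so it is the cathode: E°cell = +1.198 − (−0.254) = +1.452 V and n = 2.
Since E = E° − (0.0592/n)·log Q, log Q = n(E° − E)/0.0592 = 0.878.
The balanced reaction is Pt2+(aq) + Ni(s) → Pt(s) + Ni2+(aq), so Q = [Ni2+(aq)] / [Pt2+(aq)].
Substituting the known concentrations and solving, log [Pt2+(aq)] = −1.674 and [Pt2+(aq)] = 0.021 M.

0.021 M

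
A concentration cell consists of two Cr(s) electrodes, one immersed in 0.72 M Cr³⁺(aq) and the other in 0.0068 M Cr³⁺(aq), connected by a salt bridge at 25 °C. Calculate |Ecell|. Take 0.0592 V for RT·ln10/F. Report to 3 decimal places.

0.040 V

For a concentration cell E°cell = 0, since both electrodes use the same couple.
The compartment with the higher Cr³⁺(aq) concentration (0.72 M) acts as the cathode; ions are reduced there and produced at the dilute (0.0068 M) anode.
With n = 3, Ecell = −(0.0592/3)·log([dilute]/[conc]) = −(0.0592/3)·log(0.0068/0.72) = +0.040 V.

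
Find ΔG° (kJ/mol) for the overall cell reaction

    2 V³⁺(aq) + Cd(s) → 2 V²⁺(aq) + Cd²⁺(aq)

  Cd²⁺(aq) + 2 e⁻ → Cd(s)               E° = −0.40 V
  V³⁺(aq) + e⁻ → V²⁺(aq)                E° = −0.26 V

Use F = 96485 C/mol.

In the reaction as written V³⁺(aq) is reduced, so the V³⁺/V²⁺ couple is the cathode and Cd²⁺/Cd is the anode.
E°cell = −0.26 − (−0.40) = +0.14 V; balancing electrons gives n = 2.
ΔG° = −nFE°cell = −(2)(96485)(+0.14) J/mol = −27.0 kJ/mol.

−27.0 kJ/mol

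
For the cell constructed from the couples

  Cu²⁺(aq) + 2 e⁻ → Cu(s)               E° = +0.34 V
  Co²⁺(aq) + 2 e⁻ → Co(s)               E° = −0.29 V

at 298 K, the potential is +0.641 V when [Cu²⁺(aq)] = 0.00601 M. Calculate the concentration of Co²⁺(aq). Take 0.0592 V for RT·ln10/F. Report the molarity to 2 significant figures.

0.0026 M

The Cu²⁺/Cu couple has the larger reduction potential, so it is the cathode: E°cell = +0.34 − (−0.29) = +0.63 V and n = 2.
Since E = E° − (0.0592/n)·log Q, log Q = n(E° − E)/0.0592 = −0.372.
Balancing electrons gives Cu²⁺(aq) + Co(s) → Cu(s) + Co²⁺(aq); thus Q = [Co²⁺(aq)] / [Cu²⁺(aq)].
Substituting the known concentrations and solving, log [Co²⁺(aq)] = −2.593 and [Co²⁺(aq)] = 0.0026 M.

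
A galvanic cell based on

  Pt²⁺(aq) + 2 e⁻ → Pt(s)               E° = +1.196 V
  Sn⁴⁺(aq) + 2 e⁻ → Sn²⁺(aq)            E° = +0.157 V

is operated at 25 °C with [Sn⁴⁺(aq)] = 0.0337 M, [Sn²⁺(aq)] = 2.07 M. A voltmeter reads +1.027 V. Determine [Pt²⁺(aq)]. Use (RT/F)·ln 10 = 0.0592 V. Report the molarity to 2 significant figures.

0.0064 M

The Pt²⁺/Pt couple has the larger reduction potential, so it is the cathode: E°cell = +1.196 − (+0.157) = +1.039 V and n = 2.
Since E = E° − (0.0592/n)·log Q, log Q = n(E° − E)/0.0592 = 0.405.
Balancing electrons gives Pt²⁺(aq) + Sn²⁺(aq) → Pt(s) + Sn⁴⁺(aq); thus Q = [Sn⁴⁺(aq)] / ([Pt²⁺(aq)]·[Sn²⁺(aq)]).
Substituting the known concentrations and solving, log [Pt²⁺(aq)] = −2.193 and [Pt²⁺(aq)] = 0.0064 M.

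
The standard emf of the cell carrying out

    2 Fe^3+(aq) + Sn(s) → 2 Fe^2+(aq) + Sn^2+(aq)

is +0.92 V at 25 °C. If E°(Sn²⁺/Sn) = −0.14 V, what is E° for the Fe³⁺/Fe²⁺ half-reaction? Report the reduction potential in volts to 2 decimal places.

In the reaction as written the Fe³⁺/Fe²⁺ couple is reduced (cathode) and Sn²⁺/Sn is oxidized (anode), so E°cell = E°(Fe³⁺/Fe²⁺) − E°(Sn²⁺/Sn).
E°(Fe³⁺/Fe²⁺) = E°cell + E°(anode) = +0.92 + (−0.14) = +0.78 V.

+0.78 V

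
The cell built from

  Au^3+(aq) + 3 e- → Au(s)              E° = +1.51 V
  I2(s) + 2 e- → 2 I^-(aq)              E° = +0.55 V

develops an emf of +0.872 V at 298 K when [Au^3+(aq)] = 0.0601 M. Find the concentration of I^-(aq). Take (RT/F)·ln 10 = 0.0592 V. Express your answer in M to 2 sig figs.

0.083 M

The Au³⁺/Au couple has the larger reduction potential, so it is the cathode: E°cell = +1.51 − (+0.55) = +0.96 V and n = 6.
Rearranging E = E° − (0.0592/n)·log Q gives log Q = 6(+0.96 − (+0.872))/0.0592 = 8.919.
The balanced reaction is 2 Au^3+(aq) + 6 I^-(aq) → 2 Au(s) + 3 I2(s), so Q = 1 / ([Au^3+(aq)]^2·[I^-(aq)]^6).
Solving for the unknown gives log [I^-(aq)] = −1.079, so [I^-(aq)] ≈ 0.083 M.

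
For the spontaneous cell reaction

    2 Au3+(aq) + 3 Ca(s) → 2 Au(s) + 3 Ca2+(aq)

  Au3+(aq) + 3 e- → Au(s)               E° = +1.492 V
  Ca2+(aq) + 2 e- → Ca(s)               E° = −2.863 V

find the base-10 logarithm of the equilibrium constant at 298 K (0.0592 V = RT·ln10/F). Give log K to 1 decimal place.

log K = 441.4

The Au³⁺/Au couple is reduced (cathode); E°cell = +1.492 − (−2.863) = +4.355 V with n = 6.
At equilibrium E = 0, so log K = nE°cell / 0.0592 = (6)(+4.355) / 0.0592 = 441.4.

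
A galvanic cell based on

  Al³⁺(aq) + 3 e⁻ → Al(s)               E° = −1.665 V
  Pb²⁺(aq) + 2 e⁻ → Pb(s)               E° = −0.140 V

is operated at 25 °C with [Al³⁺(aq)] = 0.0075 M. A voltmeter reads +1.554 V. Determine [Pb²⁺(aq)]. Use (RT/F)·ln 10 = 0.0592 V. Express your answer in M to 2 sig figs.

With Pb²⁺/Pb at the cathode and Al³⁺/Al at the anode, E°cell = −0.140 − (−1.665) = +1.525 V (n = 6).
Rearranging E = E° − (0.0592/n)·log Q gives log Q = 6(+1.525 − (+1.554))/0.0592 = −2.939.
For 3 Pb²⁺(aq) + 2 Al(s) → 3 Pb(s) + 2 Al³⁺(aq), the reaction quotient is Q = [Al³⁺(aq)]^2 / [Pb²⁺(aq)]^3.
Solving for the unknown gives log [Pb²⁺(aq)] = −0.437, so [Pb²⁺(aq)] ≈ 0.37 M.

0.37 M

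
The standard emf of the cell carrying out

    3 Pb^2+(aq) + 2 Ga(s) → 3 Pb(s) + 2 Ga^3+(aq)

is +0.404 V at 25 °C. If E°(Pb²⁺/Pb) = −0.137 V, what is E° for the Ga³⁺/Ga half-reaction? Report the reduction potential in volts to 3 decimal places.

−0.541 V

In the reaction as written the Pb²⁺/Pb couple is reduced (cathode) and Ga³⁺/Ga is oxidized (anode), so E°cell = E°(Pb²⁺/Pb) − E°(Ga³⁺/Ga).
E°(Ga³⁺/Ga) = E°(cathode) − E°cell = −0.137 − (+0.404) = −0.541 V.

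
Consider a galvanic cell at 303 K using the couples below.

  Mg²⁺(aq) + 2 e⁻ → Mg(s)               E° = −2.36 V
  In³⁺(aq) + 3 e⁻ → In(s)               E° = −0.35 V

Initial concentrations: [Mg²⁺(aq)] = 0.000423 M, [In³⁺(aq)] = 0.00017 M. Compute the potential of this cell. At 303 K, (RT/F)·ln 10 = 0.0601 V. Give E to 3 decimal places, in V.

+2.036 V

In³⁺/In is reduced (cathode, E° = −0.35 V) and Mg²⁺/Mg is oxidized (anode).
The standard potential is −0.35 − (−2.36) = +2.01 V and the balanced reaction transfers n = 6 electrons.
The balanced reaction is 2 In³⁺(aq) + 3 Mg(s) → 2 In(s) + 3 Mg²⁺(aq), so Q = [Mg²⁺(aq)]^3 / [In³⁺(aq)]^2 = 0.00262 and log Q = −2.582.
Applying E = E° − (RT ln10/nF)·log Q gives +2.01 − (0.0601/6)(−2.582) = +2.036 V.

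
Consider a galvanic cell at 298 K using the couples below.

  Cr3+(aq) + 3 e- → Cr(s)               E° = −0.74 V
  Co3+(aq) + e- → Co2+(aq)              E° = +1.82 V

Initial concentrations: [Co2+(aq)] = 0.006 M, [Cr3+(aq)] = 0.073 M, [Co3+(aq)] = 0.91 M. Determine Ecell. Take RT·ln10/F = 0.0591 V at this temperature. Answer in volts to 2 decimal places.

+2.71 V

The Co³⁺/Co²⁺ couple has the more positive E°, so it is the cathode; Cr³⁺/Cr is the anode.
E°cell = E°cat − E°an = +1.82 − (−0.74) = +2.56 V; n = 3.
For the overall reaction 3 Co3+(aq) + Cr(s) → 3 Co2+(aq) + Cr3+(aq), Q = ([Co2+(aq)]^3·[Cr3+(aq)]) / [Co3+(aq)]^3 = 2.09×10^−8, giving log Q = −7.679.
E = E° − (0.0591/n)·log Q = +2.56 − (0.0591/3)(−7.679) = +2.71 V.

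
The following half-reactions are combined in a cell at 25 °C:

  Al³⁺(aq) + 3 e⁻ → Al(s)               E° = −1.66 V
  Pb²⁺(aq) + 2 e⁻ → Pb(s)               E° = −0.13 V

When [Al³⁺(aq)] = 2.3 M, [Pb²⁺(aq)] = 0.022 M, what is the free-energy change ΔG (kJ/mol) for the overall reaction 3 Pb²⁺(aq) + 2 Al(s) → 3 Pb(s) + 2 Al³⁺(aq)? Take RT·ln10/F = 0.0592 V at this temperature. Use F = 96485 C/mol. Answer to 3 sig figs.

−853 kJ/mol

The standard cell potential is −0.13 − (−1.66) = +1.53 V, with n = 6 electrons in the balanced equation.
Here Q = [Al³⁺(aq)]^2 / [Pb²⁺(aq)]^3 = 4.97×10^5 (log Q = 5.696), giving E = +1.53 − (0.0592/6)·(5.696) = +1.4738 V.
Finally ΔG = −nFE = −(6)(96485 C/mol)(+1.4738 V) = −853 kJ/mol.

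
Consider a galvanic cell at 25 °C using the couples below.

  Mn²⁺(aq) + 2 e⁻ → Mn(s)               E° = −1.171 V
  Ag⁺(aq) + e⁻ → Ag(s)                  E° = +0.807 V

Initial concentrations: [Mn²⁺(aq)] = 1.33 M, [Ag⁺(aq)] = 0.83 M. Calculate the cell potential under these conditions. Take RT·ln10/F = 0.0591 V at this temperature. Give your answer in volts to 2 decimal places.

+1.97 V

The Ag⁺/Ag couple has the more positive E°, so it is the cathode; Mn²⁺/Mn is the anode.
E°cell = +0.807 − (−1.171) = +1.978 V, with n = 2 electrons transferred.
For the overall reaction 2 Ag⁺(aq) + Mn(s) → 2 Ag(s) + Mn²⁺(aq), Q = [Mn²⁺(aq)] / [Ag⁺(aq)]^2 = 1.93, giving log Q = 0.286.
Applying E = E° − (RT ln10/nF)·log Q gives +1.978 − (0.0591/2)(0.286) = +1.97 V.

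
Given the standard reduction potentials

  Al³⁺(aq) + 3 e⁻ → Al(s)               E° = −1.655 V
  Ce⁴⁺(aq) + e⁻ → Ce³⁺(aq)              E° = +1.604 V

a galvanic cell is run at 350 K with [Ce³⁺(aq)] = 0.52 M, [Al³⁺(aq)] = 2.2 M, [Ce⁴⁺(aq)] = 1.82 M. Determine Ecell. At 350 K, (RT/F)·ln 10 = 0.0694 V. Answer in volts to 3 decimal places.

The Ce⁴⁺/Ce³⁺ couple has the more positive E°, so it is the cathode; Al³⁺/Al is the anode.
E°cell = +1.604 − (−1.655) = +3.259 V, with n = 3 electrons transferred.
For the overall reaction 3 Ce⁴⁺(aq) + Al(s) → 3 Ce³⁺(aq) + Al³⁺(aq), Q = ([Ce³⁺(aq)]^3·[Al³⁺(aq)]) / [Ce⁴⁺(aq)]^3 = 0.0513, giving log Q = −1.290.
Applying E = E° − (RT ln10/nF)·log Q gives +3.259 − (0.0694/3)(−1.290) = +3.289 V.

+3.289 V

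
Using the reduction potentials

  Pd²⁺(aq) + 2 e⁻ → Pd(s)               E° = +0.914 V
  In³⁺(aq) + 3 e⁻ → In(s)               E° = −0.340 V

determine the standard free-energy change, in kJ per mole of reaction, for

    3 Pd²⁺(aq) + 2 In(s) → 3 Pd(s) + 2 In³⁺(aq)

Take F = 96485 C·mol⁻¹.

In the reaction as written Pd²⁺(aq) is reduced, so the Pd²⁺/Pd couple is the cathode and In³⁺/In is the anode.
E°cell = +0.914 − (−0.340) = +1.254 V; balancing electrons gives n = 6.
ΔG° = −nFE°cell = −(6)(96485)(+1.254) J/mol = −726 kJ/mol.

−726 kJ/mol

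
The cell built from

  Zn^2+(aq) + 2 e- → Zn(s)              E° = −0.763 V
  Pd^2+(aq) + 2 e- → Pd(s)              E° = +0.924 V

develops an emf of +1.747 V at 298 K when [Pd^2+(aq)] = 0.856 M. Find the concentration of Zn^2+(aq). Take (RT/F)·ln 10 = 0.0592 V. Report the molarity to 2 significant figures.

The Pd²⁺/Pd couple has the larger reduction potential, so it is the cathode: E°cell = +0.924 − (−0.763) = +1.687 V and n = 2.
Rearranging E = E° − (0.0592/n)·log Q gives log Q = 2(+1.687 − (+1.747))/0.0592 = −2.027.
The balanced reaction is Pd^2+(aq) + Zn(s) → Pd(s) + Zn^2+(aq), so Q = [Zn^2+(aq)] / [Pd^2+(aq)].
Solving for the unknown gives log [Zn^2+(aq)] = −2.095, so [Zn^2+(aq)] ≈ 0.0080 M.

0.0080 M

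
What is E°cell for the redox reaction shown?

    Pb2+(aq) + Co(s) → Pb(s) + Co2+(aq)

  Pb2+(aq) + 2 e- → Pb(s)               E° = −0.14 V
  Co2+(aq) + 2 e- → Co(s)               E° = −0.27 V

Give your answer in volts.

In the reaction as written, Pb2+(aq) is reduced (cathode) and Co2+(aq) is produced by oxidation at the anode.
E°cell = E°(cathode) − E°(anode) = −0.14 − (−0.27) = +0.13 V.

+0.13 V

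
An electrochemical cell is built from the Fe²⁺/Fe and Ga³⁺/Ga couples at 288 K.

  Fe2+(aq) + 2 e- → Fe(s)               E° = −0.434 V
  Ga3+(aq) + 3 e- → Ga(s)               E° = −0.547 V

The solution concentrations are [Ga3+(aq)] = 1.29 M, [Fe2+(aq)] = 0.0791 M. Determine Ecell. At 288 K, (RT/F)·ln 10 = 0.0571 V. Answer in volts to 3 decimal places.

+0.079 V

Fe²⁺/Fe is reduced (cathode, E° = −0.434 V) and Ga³⁺/Ga is oxidized (anode).
The standard potential is −0.434 − (−0.547) = +0.113 V and the balanced reaction transfers n = 6 electrons.
The balanced reaction is 3 Fe2+(aq) + 2 Ga(s) → 3 Fe(s) + 2 Ga3+(aq), so Q = [Ga3+(aq)]^2 / [Fe2+(aq)]^3 = 3.36×10^3 and log Q = 3.527.
Applying E = E° − (RT ln10/nF)·log Q gives +0.113 − (0.0571/6)(3.527) = +0.079 V.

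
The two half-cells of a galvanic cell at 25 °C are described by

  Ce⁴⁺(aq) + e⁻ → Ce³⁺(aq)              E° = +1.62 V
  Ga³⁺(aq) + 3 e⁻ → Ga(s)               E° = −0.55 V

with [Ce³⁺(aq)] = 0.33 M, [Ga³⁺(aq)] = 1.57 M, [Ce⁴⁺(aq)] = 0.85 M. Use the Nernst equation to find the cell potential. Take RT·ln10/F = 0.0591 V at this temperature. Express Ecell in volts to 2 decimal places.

The Ce⁴⁺/Ce³⁺ couple has the more positive E°, so it is the cathode; Ga³⁺/Ga is the anode.
The standard potential is +1.62 − (−0.55) = +2.17 V and the balanced reaction transfers n = 3 electrons.
For the overall reaction 3 Ce⁴⁺(aq) + Ga(s) → 3 Ce³⁺(aq) + Ga³⁺(aq), Q = ([Ce³⁺(aq)]^3·[Ga³⁺(aq)]) / [Ce⁴⁺(aq)]^3 = 0.0919, giving log Q = −1.037.
By the Nernst equation, E = +2.17 − (0.0591/3)·(−1.037) = +2.19 V.

+2.19 V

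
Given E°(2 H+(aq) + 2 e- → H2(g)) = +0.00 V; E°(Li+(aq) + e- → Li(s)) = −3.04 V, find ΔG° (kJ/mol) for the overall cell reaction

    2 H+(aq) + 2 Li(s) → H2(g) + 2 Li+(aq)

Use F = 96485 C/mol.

In the reaction as written H+(aq) is reduced, so the 2H⁺/H₂ couple is the cathode and Li⁺/Li is the anode.
E°cell = +0.00 − (−3.04) = +3.04 V; balancing electrons gives n = 2.
ΔG° = −nFE°cell = −(2)(96485)(+3.04) J/mol = −587 kJ/mol.

−587 kJ/mol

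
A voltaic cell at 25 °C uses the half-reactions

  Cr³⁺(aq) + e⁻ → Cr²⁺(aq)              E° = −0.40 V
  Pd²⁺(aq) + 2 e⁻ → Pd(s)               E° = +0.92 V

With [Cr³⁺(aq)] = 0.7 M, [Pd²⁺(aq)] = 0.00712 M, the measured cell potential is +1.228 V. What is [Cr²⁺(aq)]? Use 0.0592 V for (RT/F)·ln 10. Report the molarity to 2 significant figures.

The Pd²⁺/Pd couple has the larger reduction potential, so it is the cathode: E°cell = +0.92 − (−0.40) = +1.32 V and n = 2.
Since E = E° − (0.0592/n)·log Q, log Q = n(E° − E)/0.0592 = 3.108.
For Pd²⁺(aq) + 2 Cr²⁺(aq) → Pd(s) + 2 Cr³⁺(aq), the reaction quotient is Q = [Cr³⁺(aq)]^2 / ([Pd²⁺(aq)]·[Cr²⁺(aq)]^2).
Isolating [Cr²⁺(aq)] in Q = 10^{3.108} yields log [Cr²⁺(aq)] = −0.635, i.e. 0.23 M.

0.23 M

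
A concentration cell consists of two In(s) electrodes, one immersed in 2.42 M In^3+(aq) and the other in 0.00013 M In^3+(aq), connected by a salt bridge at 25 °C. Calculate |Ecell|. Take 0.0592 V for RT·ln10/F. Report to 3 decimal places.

For a concentration cell E°cell = 0, since both electrodes use the same couple.
The compartment with the higher In^3+(aq) concentration (2.42 M) acts as the cathode; ions are reduced there and produced at the dilute (0.00013 M) anode.
With n = 3, Ecell = −(0.0592/3)·log([dilute]/[conc]) = −(0.0592/3)·log(0.00013/2.42) = +0.084 V.

0.084 V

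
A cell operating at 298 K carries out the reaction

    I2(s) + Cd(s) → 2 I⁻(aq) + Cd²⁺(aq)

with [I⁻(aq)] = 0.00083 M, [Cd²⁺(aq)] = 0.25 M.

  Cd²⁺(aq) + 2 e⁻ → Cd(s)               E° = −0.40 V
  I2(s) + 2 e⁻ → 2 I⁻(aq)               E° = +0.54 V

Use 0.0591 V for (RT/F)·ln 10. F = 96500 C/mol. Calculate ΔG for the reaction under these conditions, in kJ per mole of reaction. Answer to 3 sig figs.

−220 kJ/mol

With I₂/I⁻ reduced at the cathode, E°cell = +0.54 − (−0.40) = +0.94 V and n = 2.
Q = [I⁻(aq)]^2·[Cd²⁺(aq)] = 1.72×10^−7, so log Q = −6.764 and E = +0.94 − (0.0591/2)(−6.764) = +1.1399 V.
Finally ΔG = −nFE = −(2)(96500 C/mol)(+1.1399 V) = −220 kJ/mol.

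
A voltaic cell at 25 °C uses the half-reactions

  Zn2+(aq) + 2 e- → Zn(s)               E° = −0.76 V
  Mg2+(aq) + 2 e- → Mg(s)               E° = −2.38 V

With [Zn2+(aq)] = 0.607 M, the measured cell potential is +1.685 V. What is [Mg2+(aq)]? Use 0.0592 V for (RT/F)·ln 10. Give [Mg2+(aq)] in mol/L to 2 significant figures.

With Zn²⁺/Zn at the cathode and Mg²⁺/Mg at the anode, E°cell = −0.76 − (−2.38) = +1.62 V (n = 2).
Since E = E° − (0.0592/n)·log Q, log Q = n(E° − E)/0.0592 = −2.196.
For Zn2+(aq) + Mg(s) → Zn(s) + Mg2+(aq), the reaction quotient is Q = [Mg2+(aq)] / [Zn2+(aq)].
Isolating [Mg2+(aq)] in Q = 10^{−2.196} yields log [Mg2+(aq)] = −2.413, i.e. 0.0039 M.

0.0039 M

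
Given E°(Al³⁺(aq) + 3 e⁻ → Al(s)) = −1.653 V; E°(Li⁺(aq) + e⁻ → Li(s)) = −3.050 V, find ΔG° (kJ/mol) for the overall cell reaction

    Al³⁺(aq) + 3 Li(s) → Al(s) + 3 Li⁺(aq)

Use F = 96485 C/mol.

−404 kJ/mol

In the reaction as written Al³⁺(aq) is reduced, so the Al³⁺/Al couple is the cathode and Li⁺/Li is the anode.
E°cell = −1.653 − (−3.050) = +1.397 V; balancing electrons gives n = 3.
ΔG° = −nFE°cell = −(3)(96485)(+1.397) J/mol = −404 kJ/mol.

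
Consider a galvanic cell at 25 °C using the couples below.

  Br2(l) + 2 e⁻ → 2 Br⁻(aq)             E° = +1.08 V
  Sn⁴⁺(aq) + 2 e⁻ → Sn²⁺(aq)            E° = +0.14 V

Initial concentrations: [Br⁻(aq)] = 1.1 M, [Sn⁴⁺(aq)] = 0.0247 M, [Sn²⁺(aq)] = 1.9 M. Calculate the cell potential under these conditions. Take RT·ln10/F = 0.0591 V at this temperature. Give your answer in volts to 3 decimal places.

Br₂/Br⁻ is reduced (cathode, E° = +1.08 V) and Sn⁴⁺/Sn²⁺ is oxidized (anode).
The standard potential is +1.08 − (+0.14) = +0.94 V and the balanced reaction transfers n = 2 electrons.
Balancing gives Br2(l) + Sn²⁺(aq) → 2 Br⁻(aq) + Sn⁴⁺(aq); hence Q = ([Br⁻(aq)]^2·[Sn⁴⁺(aq)]) / [Sn²⁺(aq)] = 0.0157 (log Q = −1.803).
By the Nernst equation, E = +0.94 − (0.0591/2)·(−1.803) = +0.993 V.

+0.993 V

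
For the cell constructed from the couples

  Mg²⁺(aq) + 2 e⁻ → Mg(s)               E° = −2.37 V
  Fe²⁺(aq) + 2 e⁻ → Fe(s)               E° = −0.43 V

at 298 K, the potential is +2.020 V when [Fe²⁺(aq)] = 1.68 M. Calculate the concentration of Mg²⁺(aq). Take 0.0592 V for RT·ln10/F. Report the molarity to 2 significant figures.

0.0033 M

Fe²⁺/Fe is the cathode (higher E°); E°cell = −0.43 − (−2.37) = +1.94 V with n = 2.
From the Nernst equation, log Q = n(E° − E)/0.0592 = 2·(+1.94 − (+2.020))/0.0592 = −2.703.
The balanced reaction is Fe²⁺(aq) + Mg(s) → Fe(s) + Mg²⁺(aq), so Q = [Mg²⁺(aq)] / [Fe²⁺(aq)].
Isolating [Mg²⁺(aq)] in Q = 10^{−2.703} yields log [Mg²⁺(aq)] = −2.478, i.e. 0.0033 M.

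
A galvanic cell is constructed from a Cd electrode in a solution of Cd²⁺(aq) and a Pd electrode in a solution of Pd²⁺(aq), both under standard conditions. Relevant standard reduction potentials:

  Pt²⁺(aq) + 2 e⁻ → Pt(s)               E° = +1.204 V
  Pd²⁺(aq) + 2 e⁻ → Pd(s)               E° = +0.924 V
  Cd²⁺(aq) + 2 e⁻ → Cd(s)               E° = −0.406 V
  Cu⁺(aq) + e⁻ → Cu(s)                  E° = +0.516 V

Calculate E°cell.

+1.330 V

Of the two couples in this cell, the one with the more positive reduction potential is reduced at the cathode: here that is Pd²⁺/Pd (+0.924 V); Cd²⁺/Cd (−0.406 V) is the anode.
E°cell = E°(cathode) − E°(anode) = +0.924 − (−0.406) = +1.330 V.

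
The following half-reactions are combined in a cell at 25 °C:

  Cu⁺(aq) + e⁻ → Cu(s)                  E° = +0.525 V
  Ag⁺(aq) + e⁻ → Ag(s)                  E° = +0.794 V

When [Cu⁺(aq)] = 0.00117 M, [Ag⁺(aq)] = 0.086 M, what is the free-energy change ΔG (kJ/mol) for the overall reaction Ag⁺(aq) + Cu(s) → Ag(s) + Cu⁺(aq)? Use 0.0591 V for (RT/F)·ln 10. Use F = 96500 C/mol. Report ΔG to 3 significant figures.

The standard cell potential is +0.794 − (+0.525) = +0.269 V, with n = 1 electron in the balanced equation.
Here Q = [Cu⁺(aq)] / [Ag⁺(aq)] = 0.0136 (log Q = −1.866), giving E = +0.269 − (0.0591/1)·(−1.866) = +0.3793 V.
Then ΔG = −nFE = −1 × 96500 × +0.3793 J/mol = −36.6 kJ/mol.

−36.6 kJ/mol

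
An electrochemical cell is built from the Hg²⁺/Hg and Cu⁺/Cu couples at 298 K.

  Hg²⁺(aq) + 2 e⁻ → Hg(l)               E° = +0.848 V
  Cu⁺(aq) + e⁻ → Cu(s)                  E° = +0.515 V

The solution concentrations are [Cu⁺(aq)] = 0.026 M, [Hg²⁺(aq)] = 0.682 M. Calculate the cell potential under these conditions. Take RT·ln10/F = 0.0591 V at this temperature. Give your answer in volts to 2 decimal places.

+0.42 V

Since E°(Hg²⁺/Hg) > E°(Cu⁺/Cu), Hg²⁺/Hg serves as the cathode.
E°cell = +0.848 − (+0.515) = +0.333 V, with n = 2 electrons transferred.
Balancing gives Hg²⁺(aq) + 2 Cu(s) → Hg(l) + 2 Cu⁺(aq); hence Q = [Cu⁺(aq)]^2 / [Hg²⁺(aq)] = 0.000991 (log Q = −3.004).
Applying E = E° − (RT ln10/nF)·log Q gives +0.333 − (0.0591/2)(−3.004) = +0.42 V.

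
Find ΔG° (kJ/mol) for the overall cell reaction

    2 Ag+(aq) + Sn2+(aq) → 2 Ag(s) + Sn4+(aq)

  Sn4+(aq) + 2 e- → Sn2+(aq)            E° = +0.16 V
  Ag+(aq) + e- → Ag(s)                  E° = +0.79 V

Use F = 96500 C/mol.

In the reaction as written Ag+(aq) is reduced, so the Ag⁺/Ag couple is the cathode and Sn⁴⁺/Sn²⁺ is the anode.
E°cell = +0.79 − (+0.16) = +0.63 V; balancing electrons gives n = 2.
ΔG° = −nFE°cell = −(2)(96500)(+0.63) J/mol = −122 kJ/mol.

−122 kJ/mol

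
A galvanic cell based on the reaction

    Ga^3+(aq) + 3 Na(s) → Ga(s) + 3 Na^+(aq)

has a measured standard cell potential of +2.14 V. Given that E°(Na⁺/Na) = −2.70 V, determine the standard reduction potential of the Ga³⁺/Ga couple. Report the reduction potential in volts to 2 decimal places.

−0.56 V

In the reaction as written the Ga³⁺/Ga couple is reduced (cathode) and Na⁺/Na is oxidized (anode), so E°cell = E°(Ga³⁺/Ga) − E°(Na⁺/Na).
E°(Ga³⁺/Ga) = E°cell + E°(anode) = +2.14 + (−2.70) = −0.56 V.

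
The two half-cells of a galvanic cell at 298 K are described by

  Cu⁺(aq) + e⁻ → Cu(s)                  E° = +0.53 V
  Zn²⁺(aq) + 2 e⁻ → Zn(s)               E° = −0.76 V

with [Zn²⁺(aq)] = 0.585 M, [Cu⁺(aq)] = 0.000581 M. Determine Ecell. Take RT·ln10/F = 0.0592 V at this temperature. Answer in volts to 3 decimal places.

Cu⁺/Cu is reduced (cathode, E° = +0.53 V) and Zn²⁺/Zn is oxidized (anode).
The standard potential is +0.53 − (−0.76) = +1.29 V and the balanced reaction transfers n = 2 electrons.
Balancing gives 2 Cu⁺(aq) + Zn(s) → 2 Cu(s) + Zn²⁺(aq); hence Q = [Zn²⁺(aq)] / [Cu⁺(aq)]^2 = 1.73×10^6 (log Q = 6.239).
By the Nernst equation, E = +1.29 − (0.0592/2)·(6.239) = +1.105 V.

+1.105 V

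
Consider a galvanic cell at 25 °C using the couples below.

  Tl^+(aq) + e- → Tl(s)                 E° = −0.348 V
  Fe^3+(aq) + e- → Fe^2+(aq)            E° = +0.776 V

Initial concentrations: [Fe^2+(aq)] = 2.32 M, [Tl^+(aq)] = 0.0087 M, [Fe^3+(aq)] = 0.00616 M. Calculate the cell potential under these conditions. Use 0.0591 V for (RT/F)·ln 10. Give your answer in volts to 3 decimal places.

The Fe³⁺/Fe²⁺ couple has the more positive E°, so it is the cathode; Tl⁺/Tl is the anode.
E°cell = +0.776 − (−0.348) = +1.124 V, with n = 1 electron transferred.
Balancing gives Fe^3+(aq) + Tl(s) → Fe^2+(aq) + Tl^+(aq); hence Q = ([Fe^2+(aq)]·[Tl^+(aq)]) / [Fe^3+(aq)] = 3.28 (log Q = 0.515).
E = E° − (0.0591/n)·log Q = +1.124 − (0.0591/1)(0.515) = +1.094 V.

+1.094 V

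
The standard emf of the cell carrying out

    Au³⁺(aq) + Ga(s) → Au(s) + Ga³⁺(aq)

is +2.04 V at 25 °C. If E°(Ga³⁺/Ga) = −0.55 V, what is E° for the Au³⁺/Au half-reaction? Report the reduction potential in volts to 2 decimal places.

In the reaction as written the Au³⁺/Au couple is reduced (cathode) and Ga³⁺/Ga is oxidized (anode), so E°cell = E°(Au³⁺/Au) − E°(Ga³⁺/Ga).
E°(Au³⁺/Au) = E°cell + E°(anode) = +2.04 + (−0.55) = +1.49 V.

+1.49 V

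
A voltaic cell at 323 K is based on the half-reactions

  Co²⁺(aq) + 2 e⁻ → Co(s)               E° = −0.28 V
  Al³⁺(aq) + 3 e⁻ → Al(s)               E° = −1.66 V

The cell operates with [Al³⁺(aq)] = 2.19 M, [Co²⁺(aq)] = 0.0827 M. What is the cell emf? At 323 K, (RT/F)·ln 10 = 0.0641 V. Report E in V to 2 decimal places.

Co²⁺/Co is reduced (cathode, E° = −0.28 V) and Al³⁺/Al is oxidized (anode).
E°cell = E°cat − E°an = −0.28 − (−1.66) = +1.38 V; n = 6.
For the overall reaction 3 Co²⁺(aq) + 2 Al(s) → 3 Co(s) + 2 Al³⁺(aq), Q = [Al³⁺(aq)]^2 / [Co²⁺(aq)]^3 = 8.48×10^3, giving log Q = 3.928.
E = E° − (0.0641/n)·log Q = +1.38 − (0.0641/6)(3.928) = +1.34 V.

+1.34 V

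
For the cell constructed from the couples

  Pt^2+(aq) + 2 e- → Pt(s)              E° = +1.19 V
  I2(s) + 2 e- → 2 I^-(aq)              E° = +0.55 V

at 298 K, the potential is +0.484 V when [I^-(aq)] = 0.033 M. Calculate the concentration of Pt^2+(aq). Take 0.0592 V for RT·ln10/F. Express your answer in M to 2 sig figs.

Pt²⁺/Pt is the cathode (higher E°); E°cell = +1.19 − (+0.55) = +0.64 V with n = 2.
From the Nernst equation, log Q = n(E° − E)/0.0592 = 2·(+0.64 − (+0.484))/0.0592 = 5.270.
For Pt^2+(aq) + 2 I^-(aq) → Pt(s) + I2(s), the reaction quotient is Q = 1 / ([Pt^2+(aq)]·[I^-(aq)]^2).
Solving for the unknown gives log [Pt^2+(aq)] = −2.307, so [Pt^2+(aq)] ≈ 0.0049 M.

0.0049 M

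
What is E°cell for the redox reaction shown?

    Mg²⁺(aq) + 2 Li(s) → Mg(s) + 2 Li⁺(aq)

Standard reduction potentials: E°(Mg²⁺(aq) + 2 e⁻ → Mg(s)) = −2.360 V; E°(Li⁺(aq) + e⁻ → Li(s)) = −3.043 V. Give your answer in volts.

In the reaction as written, Mg²⁺(aq) is reduced (cathode) and Li⁺(aq) is produced by oxidation at the anode.
E°cell = E°(cathode) − E°(anode) = −2.360 − (−3.043) = +0.683 V.
The positive value indicates the reaction is spontaneous as written.

+0.683 V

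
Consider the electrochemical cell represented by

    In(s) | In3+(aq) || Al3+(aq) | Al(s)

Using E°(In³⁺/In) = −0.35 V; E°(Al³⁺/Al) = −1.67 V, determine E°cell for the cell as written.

By convention the left-hand electrode in cell notation is the anode (oxidation) and the right-hand electrode is the cathode (reduction).
E°cell = E°(right) − E°(left) = −1.67 − (−0.35) = −1.32 V.
The negative sign shows that, as written, the cell would require an external voltage to drive the reaction.

−1.32 V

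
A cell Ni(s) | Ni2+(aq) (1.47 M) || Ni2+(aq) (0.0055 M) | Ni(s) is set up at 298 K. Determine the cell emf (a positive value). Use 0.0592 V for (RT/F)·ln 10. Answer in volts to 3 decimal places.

0.072 V

For a concentration cell E°cell = 0, since both electrodes use the same couple.
The compartment with the higher Ni2+(aq) concentration (1.47 M) acts as the cathode; ions are reduced there and produced at the dilute (0.0055 M) anode.
With n = 2, Ecell = −(0.0592/2)·log([dilute]/[conc]) = −(0.0592/2)·log(0.0055/1.47) = +0.072 V.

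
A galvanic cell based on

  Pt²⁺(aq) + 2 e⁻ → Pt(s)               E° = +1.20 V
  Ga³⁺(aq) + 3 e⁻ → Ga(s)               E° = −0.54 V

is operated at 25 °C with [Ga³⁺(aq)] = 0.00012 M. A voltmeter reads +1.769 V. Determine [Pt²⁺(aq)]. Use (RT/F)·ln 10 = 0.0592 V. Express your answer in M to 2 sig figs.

Pt²⁺/Pt is the cathode (higher E°); E°cell = +1.20 − (−0.54) = +1.74 V with n = 6.
From the Nernst equation, log Q = n(E° − E)/0.0592 = 6·(+1.74 − (+1.769))/0.0592 = −2.939.
Balancing electrons gives 3 Pt²⁺(aq) + 2 Ga(s) → 3 Pt(s) + 2 Ga³⁺(aq); thus Q = [Ga³⁺(aq)]^2 / [Pt²⁺(aq)]^3.
Solving for the unknown gives log [Pt²⁺(aq)] = −1.634, so [Pt²⁺(aq)] ≈ 0.023 M.

0.023 M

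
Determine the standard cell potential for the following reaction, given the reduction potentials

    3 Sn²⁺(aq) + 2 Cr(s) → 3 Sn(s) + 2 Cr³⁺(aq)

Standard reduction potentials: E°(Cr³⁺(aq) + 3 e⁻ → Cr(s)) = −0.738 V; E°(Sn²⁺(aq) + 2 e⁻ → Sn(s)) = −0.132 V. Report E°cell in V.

+0.606 V

Sn²⁺(aq) gains electrons, so the Sn²⁺/Sn couple is the cathode; the Cr³⁺/Cr couple is the anode.
E°cell = E°(cathode) − E°(anode) = −0.132 − (−0.738) = +0.606 V.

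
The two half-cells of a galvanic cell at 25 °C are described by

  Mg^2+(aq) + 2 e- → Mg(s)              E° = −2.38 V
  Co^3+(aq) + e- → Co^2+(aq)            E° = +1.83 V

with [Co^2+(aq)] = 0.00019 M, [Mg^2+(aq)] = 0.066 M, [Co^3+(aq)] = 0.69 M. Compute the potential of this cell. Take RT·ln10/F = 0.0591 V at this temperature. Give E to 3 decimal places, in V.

Co³⁺/Co²⁺ is reduced (cathode, E° = +1.83 V) and Mg²⁺/Mg is oxidized (anode).
The standard potential is +1.83 − (−2.38) = +4.21 V and the balanced reaction transfers n = 2 electrons.
For the overall reaction 2 Co^3+(aq) + Mg(s) → 2 Co^2+(aq) + Mg^2+(aq), Q = ([Co^2+(aq)]^2·[Mg^2+(aq)]) / [Co^3+(aq)]^2 = 5×10^−9, giving log Q = −8.301.
By the Nernst equation, E = +4.21 − (0.0591/2)·(−8.301) = +4.455 V.

+4.455 V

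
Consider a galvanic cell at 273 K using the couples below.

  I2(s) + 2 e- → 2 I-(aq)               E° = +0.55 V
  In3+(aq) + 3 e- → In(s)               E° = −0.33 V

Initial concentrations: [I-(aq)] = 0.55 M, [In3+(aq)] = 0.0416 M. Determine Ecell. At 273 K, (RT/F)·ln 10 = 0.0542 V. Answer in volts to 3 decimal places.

+0.919 V

I₂/I⁻ is reduced (cathode, E° = +0.55 V) and In³⁺/In is oxidized (anode).
The standard potential is +0.55 − (−0.33) = +0.88 V and the balanced reaction transfers n = 6 electrons.
The balanced reaction is 3 I2(s) + 2 In(s) → 6 I-(aq) + 2 In3+(aq), so Q = [I-(aq)]^6·[In3+(aq)]^2 = 4.79×10^−5 and log Q = −4.320.
Applying E = E° − (RT ln10/nF)·log Q gives +0.88 − (0.0542/6)(−4.320) = +0.919 V.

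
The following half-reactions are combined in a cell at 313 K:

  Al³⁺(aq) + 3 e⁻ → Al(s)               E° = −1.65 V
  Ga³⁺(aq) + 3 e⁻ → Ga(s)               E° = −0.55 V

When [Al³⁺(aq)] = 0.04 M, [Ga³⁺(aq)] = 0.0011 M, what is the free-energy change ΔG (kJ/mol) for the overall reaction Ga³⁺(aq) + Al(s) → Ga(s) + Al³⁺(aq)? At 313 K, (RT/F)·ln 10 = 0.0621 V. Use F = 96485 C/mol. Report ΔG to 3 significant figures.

E°cell = −0.55 − (−1.65) = +1.10 V; the balanced reaction transfers n = 3 electrons.
The reaction quotient is [Al³⁺(aq)] / [Ga³⁺(aq)] = 36.4; by Nernst, E = +1.10 − (0.0621/3)(1.561) = +1.0677 V.
Finally ΔG = −nFE = −(3)(96485 C/mol)(+1.0677 V) = −309 kJ/mol.

−309 kJ/mol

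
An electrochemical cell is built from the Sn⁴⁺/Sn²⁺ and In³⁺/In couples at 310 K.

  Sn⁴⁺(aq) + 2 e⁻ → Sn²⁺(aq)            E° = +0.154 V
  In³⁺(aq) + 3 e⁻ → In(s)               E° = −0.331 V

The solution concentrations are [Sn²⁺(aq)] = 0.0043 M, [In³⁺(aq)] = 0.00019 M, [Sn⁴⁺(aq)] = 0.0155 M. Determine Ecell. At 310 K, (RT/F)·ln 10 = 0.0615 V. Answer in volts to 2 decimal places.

The Sn⁴⁺/Sn²⁺ couple has the more positive E°, so it is the cathode; In³⁺/In is the anode.
The standard potential is +0.154 − (−0.331) = +0.485 V and the balanced reaction transfers n = 6 electrons.
Balancing gives 3 Sn⁴⁺(aq) + 2 In(s) → 3 Sn²⁺(aq) + 2 In³⁺(aq); hence Q = ([Sn²⁺(aq)]^3·[In³⁺(aq)]^2) / [Sn⁴⁺(aq)]^3 = 7.71×10^−10 (log Q = −9.113).
By the Nernst equation, E = +0.485 − (0.0615/6)·(−9.113) = +0.58 V.

+0.58 V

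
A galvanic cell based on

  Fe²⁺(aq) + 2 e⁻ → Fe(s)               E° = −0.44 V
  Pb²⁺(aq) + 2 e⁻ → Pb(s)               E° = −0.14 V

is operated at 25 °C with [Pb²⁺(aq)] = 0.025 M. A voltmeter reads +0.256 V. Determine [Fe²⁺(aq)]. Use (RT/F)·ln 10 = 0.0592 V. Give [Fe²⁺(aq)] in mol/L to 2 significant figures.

The Pb²⁺/Pb couple has the larger reduction potential, so it is the cathode: E°cell = −0.14 − (−0.44) = +0.30 V and n = 2.
From the Nernst equation, log Q = n(E° − E)/0.0592 = 2·(+0.30 − (+0.256))/0.0592 = 1.486.
For Pb²⁺(aq) + Fe(s) → Pb(s) + Fe²⁺(aq), the reaction quotient is Q = [Fe²⁺(aq)] / [Pb²⁺(aq)].
Isolating [Fe²⁺(aq)] in Q = 10^{1.486} yields log [Fe²⁺(aq)] = −0.116, i.e. 0.77 M.

0.77 M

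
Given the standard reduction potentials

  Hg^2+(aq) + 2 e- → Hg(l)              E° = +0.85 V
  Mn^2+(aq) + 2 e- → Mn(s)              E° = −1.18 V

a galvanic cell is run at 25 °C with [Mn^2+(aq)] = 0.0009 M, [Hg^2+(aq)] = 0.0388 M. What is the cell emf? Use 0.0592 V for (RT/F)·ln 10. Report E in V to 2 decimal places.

+2.08 V

The Hg²⁺/Hg couple has the more positive E°, so it is the cathode; Mn²⁺/Mn is the anode.
The standard potential is +0.85 − (−1.18) = +2.03 V and the balanced reaction transfers n = 2 electrons.
For the overall reaction Hg^2+(aq) + Mn(s) → Hg(l) + Mn^2+(aq), Q = [Mn^2+(aq)] / [Hg^2+(aq)] = 0.0232, giving log Q = −1.635.
Applying E = E° − (RT ln10/nF)·log Q gives +2.03 − (0.0592/2)(−1.635) = +2.08 V.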